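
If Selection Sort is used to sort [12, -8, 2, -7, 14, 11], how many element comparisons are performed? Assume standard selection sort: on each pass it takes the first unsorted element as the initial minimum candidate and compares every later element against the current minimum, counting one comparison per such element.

Pass 1: scan indices 1..5 for the minimum = 5 comparison(s); min is -8, place at index 0 -> [-8, 12, 2, -7, 14, 11]
Pass 2: scan indices 2..5 for the minimum = 4 comparison(s); min is -7, place at index 1 -> [-8, -7, 2, 12, 14, 11]
Pass 3: scan indices 3..5 for the minimum = 3 comparison(s); min is 2, place at index 2 -> [-8, -7, 2, 12, 14, 11]
Pass 4: scan indices 4..5 for the minimum = 2 comparison(s); min is 11, place at index 3 -> [-8, -7, 2, 11, 14, 12]
Pass 5: scan indices 5..5 for the minimum = 1 comparison(s); min is 12, place at index 4 -> [-8, -7, 2, 11, 12, 14]
Selection sort always scans the whole unsorted suffix, so the count is (n-1) + (n-2) + ... + 1 = n(n-1)/2 = 6*5/2 = 15 regardless of the input order.
Total comparisons: 5 + 4 + 3 + 2 + 1 = 15


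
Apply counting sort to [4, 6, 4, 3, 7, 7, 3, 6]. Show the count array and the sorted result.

Count array: [0, 0, 0, 2, 2, 0, 2, 2]
(count[i] = number of elements equal to i)
Cumulative count: [0, 0, 0, 2, 4, 4, 6, 8]
Sorted: [3, 3, 4, 4, 6, 6, 7, 7]


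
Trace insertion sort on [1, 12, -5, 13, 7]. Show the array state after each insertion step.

First element 1 is already 'sorted'
Insert 12: shifted 0 elements -> [1, 12, -5, 13, 7]
Insert -5: shifted 2 elements -> [-5, 1, 12, 13, 7]
Insert 13: shifted 0 elements -> [-5, 1, 12, 13, 7]
Insert 7: shifted 2 elements -> [-5, 1, 7, 12, 13]


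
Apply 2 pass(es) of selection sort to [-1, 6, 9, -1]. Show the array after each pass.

Pass 1: Select minimum -1 at index 0, swap -> [-1, 6, 9, -1]
Pass 2: Select minimum -1 at index 3, swap -> [-1, -1, 9, 6]


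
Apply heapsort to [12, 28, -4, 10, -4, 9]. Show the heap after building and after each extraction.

Build heap: [28, 12, 9, 10, -4, -4]
Extract 28: [12, 10, 9, -4, -4, 28]
Extract 12: [10, -4, 9, -4, 12, 28]
Extract 10: [9, -4, -4, 10, 12, 28]
Extract 9: [-4, -4, 9, 10, 12, 28]
Extract -4: [-4, -4, 9, 10, 12, 28]


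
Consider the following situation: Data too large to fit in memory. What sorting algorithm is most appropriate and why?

Best choice: External merge sort
Reason: Minimizes disk I/O by sequential reads/writes


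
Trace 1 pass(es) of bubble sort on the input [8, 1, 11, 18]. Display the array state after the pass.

After pass 1: [1, 8, 11, 18] (1 swaps)
Total swaps: 1


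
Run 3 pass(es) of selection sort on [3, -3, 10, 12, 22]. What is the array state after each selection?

Pass 1: Select minimum -3 at index 1, swap -> [-3, 3, 10, 12, 22]
Pass 2: Select minimum 3 at index 1, swap -> [-3, 3, 10, 12, 22]
Pass 3: Select minimum 10 at index 2, swap -> [-3, 3, 10, 12, 22]


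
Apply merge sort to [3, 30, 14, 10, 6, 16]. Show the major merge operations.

Divide and conquer:
  Merge [30] + [14] -> [14, 30]
  Merge [3] + [14, 30] -> [3, 14, 30]
  Merge [6] + [16] -> [6, 16]
  Merge [10] + [6, 16] -> [6, 10, 16]
  Merge [3, 14, 30] + [6, 10, 16] -> [3, 6, 10, 14, 16, 30]


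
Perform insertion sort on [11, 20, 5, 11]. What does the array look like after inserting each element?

First element 11 is already 'sorted'
Insert 20: shifted 0 elements -> [11, 20, 5, 11]
Insert 5: shifted 2 elements -> [5, 11, 20, 11]
Insert 11: shifted 1 elements -> [5, 11, 11, 20]


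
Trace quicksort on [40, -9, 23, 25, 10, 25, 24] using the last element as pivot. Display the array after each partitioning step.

Partition 1: pivot=24 at index 3 -> [-9, 23, 10, 24, 40, 25, 25]
Partition 2: pivot=10 at index 1 -> [-9, 10, 23, 24, 40, 25, 25]
Partition 3: pivot=25 at index 5 -> [-9, 10, 23, 24, 25, 25, 40]


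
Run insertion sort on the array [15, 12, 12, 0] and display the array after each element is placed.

First element 15 is already 'sorted'
Insert 12: shifted 1 elements -> [12, 15, 12, 0]
Insert 12: shifted 1 elements -> [12, 12, 15, 0]
Insert 0: shifted 3 elements -> [0, 12, 12, 15]


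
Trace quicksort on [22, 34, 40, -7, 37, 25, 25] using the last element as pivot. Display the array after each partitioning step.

Partition 1: pivot=25 at index 3 -> [22, -7, 25, 25, 37, 40, 34]
Partition 2: pivot=25 at index 2 -> [22, -7, 25, 25, 37, 40, 34]
Partition 3: pivot=-7 at index 0 -> [-7, 22, 25, 25, 37, 40, 34]
Partition 4: pivot=34 at index 4 -> [-7, 22, 25, 25, 34, 40, 37]
Partition 5: pivot=37 at index 5 -> [-7, 22, 25, 25, 34, 37, 40]


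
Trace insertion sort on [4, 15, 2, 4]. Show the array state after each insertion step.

First element 4 is already 'sorted'
Insert 15: shifted 0 elements -> [4, 15, 2, 4]
Insert 2: shifted 2 elements -> [2, 4, 15, 4]
Insert 4: shifted 1 elements -> [2, 4, 4, 15]


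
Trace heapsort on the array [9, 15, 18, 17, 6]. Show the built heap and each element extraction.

Build heap: [18, 17, 9, 15, 6]
Extract 18: [17, 15, 9, 6, 18]
Extract 17: [15, 6, 9, 17, 18]
Extract 15: [9, 6, 15, 17, 18]
Extract 9: [6, 9, 15, 17, 18]


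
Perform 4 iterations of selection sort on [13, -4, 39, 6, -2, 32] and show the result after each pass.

Pass 1: Select minimum -4 at index 1, swap -> [-4, 13, 39, 6, -2, 32]
Pass 2: Select minimum -2 at index 4, swap -> [-4, -2, 39, 6, 13, 32]
Pass 3: Select minimum 6 at index 3, swap -> [-4, -2, 6, 39, 13, 32]
Pass 4: Select minimum 13 at index 4, swap -> [-4, -2, 6, 13, 39, 32]


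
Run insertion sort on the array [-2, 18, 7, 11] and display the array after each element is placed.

First element -2 is already 'sorted'
Insert 18: shifted 0 elements -> [-2, 18, 7, 11]
Insert 7: shifted 1 elements -> [-2, 7, 18, 11]
Insert 11: shifted 1 elements -> [-2, 7, 11, 18]


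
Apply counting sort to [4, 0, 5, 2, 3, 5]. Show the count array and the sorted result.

Count array: [1, 0, 1, 1, 1, 2]
(count[i] = number of elements equal to i)
Cumulative count: [1, 1, 2, 3, 4, 6]
Sorted: [0, 2, 3, 4, 5, 5]


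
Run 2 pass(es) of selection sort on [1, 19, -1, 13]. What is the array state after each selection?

Pass 1: Select minimum -1 at index 2, swap -> [-1, 19, 1, 13]
Pass 2: Select minimum 1 at index 2, swap -> [-1, 1, 19, 13]


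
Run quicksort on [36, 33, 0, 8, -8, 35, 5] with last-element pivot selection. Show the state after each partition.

Partition 1: pivot=5 at index 2 -> [0, -8, 5, 8, 33, 35, 36]
Partition 2: pivot=-8 at index 0 -> [-8, 0, 5, 8, 33, 35, 36]
Partition 3: pivot=36 at index 6 -> [-8, 0, 5, 8, 33, 35, 36]
Partition 4: pivot=35 at index 5 -> [-8, 0, 5, 8, 33, 35, 36]
Partition 5: pivot=33 at index 4 -> [-8, 0, 5, 8, 33, 35, 36]


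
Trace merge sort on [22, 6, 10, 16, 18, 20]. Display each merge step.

Divide and conquer:
  Merge [6] + [10] -> [6, 10]
  Merge [22] + [6, 10] -> [6, 10, 22]
  Merge [18] + [20] -> [18, 20]
  Merge [16] + [18, 20] -> [16, 18, 20]
  Merge [6, 10, 22] + [16, 18, 20] -> [6, 10, 16, 18, 20, 22]


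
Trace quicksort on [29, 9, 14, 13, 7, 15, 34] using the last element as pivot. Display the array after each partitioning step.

Partition 1: pivot=34 at index 6 -> [29, 9, 14, 13, 7, 15, 34]
Partition 2: pivot=15 at index 4 -> [9, 14, 13, 7, 15, 29, 34]
Partition 3: pivot=7 at index 0 -> [7, 14, 13, 9, 15, 29, 34]
Partition 4: pivot=9 at index 1 -> [7, 9, 13, 14, 15, 29, 34]
Partition 5: pivot=14 at index 3 -> [7, 9, 13, 14, 15, 29, 34]


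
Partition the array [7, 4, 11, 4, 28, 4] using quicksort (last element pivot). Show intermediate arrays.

Partition 1: pivot=4 at index 2 -> [4, 4, 4, 7, 28, 11]
Partition 2: pivot=4 at index 1 -> [4, 4, 4, 7, 28, 11]
Partition 3: pivot=11 at index 4 -> [4, 4, 4, 7, 11, 28]


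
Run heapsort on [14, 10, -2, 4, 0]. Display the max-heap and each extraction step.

Build heap: [14, 10, -2, 4, 0]
Extract 14: [10, 4, -2, 0, 14]
Extract 10: [4, 0, -2, 10, 14]
Extract 4: [0, -2, 4, 10, 14]
Extract 0: [-2, 0, 4, 10, 14]


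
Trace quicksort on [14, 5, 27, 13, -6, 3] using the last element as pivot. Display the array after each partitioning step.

Partition 1: pivot=3 at index 1 -> [-6, 3, 27, 13, 14, 5]
Partition 2: pivot=5 at index 2 -> [-6, 3, 5, 13, 14, 27]
Partition 3: pivot=27 at index 5 -> [-6, 3, 5, 13, 14, 27]
Partition 4: pivot=14 at index 4 -> [-6, 3, 5, 13, 14, 27]


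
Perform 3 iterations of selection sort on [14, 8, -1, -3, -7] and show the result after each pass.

Pass 1: Select minimum -7 at index 4, swap -> [-7, 8, -1, -3, 14]
Pass 2: Select minimum -3 at index 3, swap -> [-7, -3, -1, 8, 14]
Pass 3: Select minimum -1 at index 2, swap -> [-7, -3, -1, 8, 14]


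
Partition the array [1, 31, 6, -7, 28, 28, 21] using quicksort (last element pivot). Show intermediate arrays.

Partition 1: pivot=21 at index 3 -> [1, 6, -7, 21, 28, 28, 31]
Partition 2: pivot=-7 at index 0 -> [-7, 6, 1, 21, 28, 28, 31]
Partition 3: pivot=1 at index 1 -> [-7, 1, 6, 21, 28, 28, 31]
Partition 4: pivot=31 at index 6 -> [-7, 1, 6, 21, 28, 28, 31]
Partition 5: pivot=28 at index 5 -> [-7, 1, 6, 21, 28, 28, 31]


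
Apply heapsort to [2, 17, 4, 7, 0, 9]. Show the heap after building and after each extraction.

Build heap: [17, 7, 9, 2, 0, 4]
Extract 17: [9, 7, 4, 2, 0, 17]
Extract 9: [7, 2, 4, 0, 9, 17]
Extract 7: [4, 2, 0, 7, 9, 17]
Extract 4: [2, 0, 4, 7, 9, 17]
Extract 2: [0, 2, 4, 7, 9, 17]


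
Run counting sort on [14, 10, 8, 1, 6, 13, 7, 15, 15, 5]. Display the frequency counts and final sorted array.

Count array: [0, 1, 0, 0, 0, 1, 1, 1, 1, 0, 1, 0, 0, 1, 1, 2]
(count[i] = number of elements equal to i)
Cumulative count: [0, 1, 1, 1, 1, 2, 3, 4, 5, 5, 6, 6, 6, 7, 8, 10]
Sorted: [1, 5, 6, 7, 8, 10, 13, 14, 15, 15]


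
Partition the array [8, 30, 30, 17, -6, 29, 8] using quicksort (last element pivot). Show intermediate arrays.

Partition 1: pivot=8 at index 2 -> [8, -6, 8, 17, 30, 29, 30]
Partition 2: pivot=-6 at index 0 -> [-6, 8, 8, 17, 30, 29, 30]
Partition 3: pivot=30 at index 6 -> [-6, 8, 8, 17, 30, 29, 30]
Partition 4: pivot=29 at index 4 -> [-6, 8, 8, 17, 29, 30, 30]


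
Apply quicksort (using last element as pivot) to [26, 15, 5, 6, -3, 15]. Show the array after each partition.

Partition 1: pivot=15 at index 4 -> [15, 5, 6, -3, 15, 26]
Partition 2: pivot=-3 at index 0 -> [-3, 5, 6, 15, 15, 26]
Partition 3: pivot=15 at index 3 -> [-3, 5, 6, 15, 15, 26]
Partition 4: pivot=6 at index 2 -> [-3, 5, 6, 15, 15, 26]


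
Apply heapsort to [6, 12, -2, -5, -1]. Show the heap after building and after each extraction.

Build heap: [12, 6, -2, -5, -1]
Extract 12: [6, -1, -2, -5, 12]
Extract 6: [-1, -5, -2, 6, 12]
Extract -1: [-2, -5, -1, 6, 12]
Extract -2: [-5, -2, -1, 6, 12]


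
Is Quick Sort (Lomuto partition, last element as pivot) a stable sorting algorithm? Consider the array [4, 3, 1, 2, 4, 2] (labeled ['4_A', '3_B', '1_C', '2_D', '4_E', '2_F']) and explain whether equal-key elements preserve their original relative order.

Trace Quick Sort on the labeled array (the key is the number; the letter only tracks identity):
  Partition indices 0..5 around pivot 2_F -> [1_C, 2_D, 2_F, 3_B, 4_E, 4_A]
  Partition indices 0..1 around pivot 2_D -> [1_C, 2_D, 2_F, 3_B, 4_E, 4_A]
  Partition indices 3..5 around pivot 4_A -> [1_C, 2_D, 2_F, 3_B, 4_E, 4_A]
  Partition indices 3..4 around pivot 4_E -> [1_C, 2_D, 2_F, 3_B, 4_E, 4_A]
Final order: [1_C, 2_D, 2_F, 3_B, 4_E, 4_A]
Equal keys:
  value 2: originally 2_D, 2_F; after sorting 2_D, 2_F -> order preserved
  value 4: originally 4_A, 4_E; after sorting 4_E, 4_A -> order changed
Equal keys were reordered, so Quick Sort is not stable: partition swaps elements across long distances and can reorder equal keys. (One such input is enough; an unstable sort may happen to preserve order on other inputs, but it gives no guarantee.)
Answer: Not stable


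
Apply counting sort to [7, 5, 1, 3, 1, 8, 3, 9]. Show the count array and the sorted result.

Count array: [0, 2, 0, 2, 0, 1, 0, 1, 1, 1]
(count[i] = number of elements equal to i)
Cumulative count: [0, 2, 2, 4, 4, 5, 5, 6, 7, 8]
Sorted: [1, 1, 3, 3, 5, 7, 8, 9]


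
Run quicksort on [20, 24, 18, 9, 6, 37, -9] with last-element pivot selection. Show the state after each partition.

Partition 1: pivot=-9 at index 0 -> [-9, 24, 18, 9, 6, 37, 20]
Partition 2: pivot=20 at index 4 -> [-9, 18, 9, 6, 20, 37, 24]
Partition 3: pivot=6 at index 1 -> [-9, 6, 9, 18, 20, 37, 24]
Partition 4: pivot=18 at index 3 -> [-9, 6, 9, 18, 20, 37, 24]
Partition 5: pivot=24 at index 5 -> [-9, 6, 9, 18, 20, 24, 37]


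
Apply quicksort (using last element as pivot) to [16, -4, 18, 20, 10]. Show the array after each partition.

Partition 1: pivot=10 at index 1 -> [-4, 10, 18, 20, 16]
Partition 2: pivot=16 at index 2 -> [-4, 10, 16, 20, 18]
Partition 3: pivot=18 at index 3 -> [-4, 10, 16, 18, 20]


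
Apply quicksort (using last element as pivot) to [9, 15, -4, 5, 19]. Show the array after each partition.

Partition 1: pivot=19 at index 4 -> [9, 15, -4, 5, 19]
Partition 2: pivot=5 at index 1 -> [-4, 5, 9, 15, 19]
Partition 3: pivot=15 at index 3 -> [-4, 5, 9, 15, 19]


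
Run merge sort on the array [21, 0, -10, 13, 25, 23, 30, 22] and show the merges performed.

Divide and conquer:
  Merge [21] + [0] -> [0, 21]
  Merge [-10] + [13] -> [-10, 13]
  Merge [0, 21] + [-10, 13] -> [-10, 0, 13, 21]
  Merge [25] + [23] -> [23, 25]
  Merge [30] + [22] -> [22, 30]
  Merge [23, 25] + [22, 30] -> [22, 23, 25, 30]
  Merge [-10, 0, 13, 21] + [22, 23, 25, 30] -> [-10, 0, 13, 21, 22, 23, 25, 30]


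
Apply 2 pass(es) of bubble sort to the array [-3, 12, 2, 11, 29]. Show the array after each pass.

After pass 1: [-3, 2, 11, 12, 29] (2 swaps)
After pass 2: [-3, 2, 11, 12, 29] (0 swaps)
Total swaps: 2


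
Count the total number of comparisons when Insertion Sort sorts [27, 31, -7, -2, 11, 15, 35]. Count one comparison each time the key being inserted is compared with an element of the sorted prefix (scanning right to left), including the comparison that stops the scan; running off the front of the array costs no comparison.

Insert 31: 27 <= 31 (stop) = 1 comparison(s) -> [27, 31, -7, -2, 11, 15, 35]
Insert -7: 31 > -7 (shift), 27 > -7 (shift), reached front = 2 comparison(s) -> [-7, 27, 31, -2, 11, 15, 35]
Insert -2: 31 > -2 (shift), 27 > -2 (shift), -7 <= -2 (stop) = 3 comparison(s) -> [-7, -2, 27, 31, 11, 15, 35]
Insert 11: 31 > 11 (shift), 27 > 11 (shift), -2 <= 11 (stop) = 3 comparison(s) -> [-7, -2, 11, 27, 31, 15, 35]
Insert 15: 31 > 15 (shift), 27 > 15 (shift), 11 <= 15 (stop) = 3 comparison(s) -> [-7, -2, 11, 15, 27, 31, 35]
Insert 35: 31 <= 35 (stop) = 1 comparison(s) -> [-7, -2, 11, 15, 27, 31, 35]
Total comparisons: 1 + 2 + 3 + 3 + 3 + 1 = 13


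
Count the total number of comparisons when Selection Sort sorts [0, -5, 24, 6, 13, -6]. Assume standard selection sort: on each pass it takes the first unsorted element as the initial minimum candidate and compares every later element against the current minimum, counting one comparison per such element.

Pass 1: scan indices 1..5 for the minimum = 5 comparison(s); min is -6, place at index 0 -> [-6, -5, 24, 6, 13, 0]
Pass 2: scan indices 2..5 for the minimum = 4 comparison(s); min is -5, place at index 1 -> [-6, -5, 24, 6, 13, 0]
Pass 3: scan indices 3..5 for the minimum = 3 comparison(s); min is 0, place at index 2 -> [-6, -5, 0, 6, 13, 24]
Pass 4: scan indices 4..5 for the minimum = 2 comparison(s); min is 6, place at index 3 -> [-6, -5, 0, 6, 13, 24]
Pass 5: scan indices 5..5 for the minimum = 1 comparison(s); min is 13, place at index 4 -> [-6, -5, 0, 6, 13, 24]
Selection sort always scans the whole unsorted suffix, so the count is (n-1) + (n-2) + ... + 1 = n(n-1)/2 = 6*5/2 = 15 regardless of the input order.
Total comparisons: 5 + 4 + 3 + 2 + 1 = 15


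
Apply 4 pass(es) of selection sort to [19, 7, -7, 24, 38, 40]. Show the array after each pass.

Pass 1: Select minimum -7 at index 2, swap -> [-7, 7, 19, 24, 38, 40]
Pass 2: Select minimum 7 at index 1, swap -> [-7, 7, 19, 24, 38, 40]
Pass 3: Select minimum 19 at index 2, swap -> [-7, 7, 19, 24, 38, 40]
Pass 4: Select minimum 24 at index 3, swap -> [-7, 7, 19, 24, 38, 40]


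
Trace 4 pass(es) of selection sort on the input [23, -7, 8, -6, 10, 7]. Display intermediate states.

Pass 1: Select minimum -7 at index 1, swap -> [-7, 23, 8, -6, 10, 7]
Pass 2: Select minimum -6 at index 3, swap -> [-7, -6, 8, 23, 10, 7]
Pass 3: Select minimum 7 at index 5, swap -> [-7, -6, 7, 23, 10, 8]
Pass 4: Select minimum 8 at index 5, swap -> [-7, -6, 7, 8, 10, 23]


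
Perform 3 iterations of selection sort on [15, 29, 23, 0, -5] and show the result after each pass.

Pass 1: Select minimum -5 at index 4, swap -> [-5, 29, 23, 0, 15]
Pass 2: Select minimum 0 at index 3, swap -> [-5, 0, 23, 29, 15]
Pass 3: Select minimum 15 at index 4, swap -> [-5, 0, 15, 29, 23]


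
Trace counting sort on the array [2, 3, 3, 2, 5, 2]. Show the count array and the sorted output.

Count array: [0, 0, 3, 2, 0, 1]
(count[i] = number of elements equal to i)
Cumulative count: [0, 0, 3, 5, 5, 6]
Sorted: [2, 2, 2, 3, 3, 5]


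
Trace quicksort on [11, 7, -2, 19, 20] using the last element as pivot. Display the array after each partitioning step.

Partition 1: pivot=20 at index 4 -> [11, 7, -2, 19, 20]
Partition 2: pivot=19 at index 3 -> [11, 7, -2, 19, 20]
Partition 3: pivot=-2 at index 0 -> [-2, 7, 11, 19, 20]
Partition 4: pivot=11 at index 2 -> [-2, 7, 11, 19, 20]


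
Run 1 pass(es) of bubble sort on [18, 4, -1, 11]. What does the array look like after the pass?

After pass 1: [4, -1, 11, 18] (3 swaps)
Total swaps: 3


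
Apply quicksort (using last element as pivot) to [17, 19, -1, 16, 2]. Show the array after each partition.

Partition 1: pivot=2 at index 1 -> [-1, 2, 17, 16, 19]
Partition 2: pivot=19 at index 4 -> [-1, 2, 17, 16, 19]
Partition 3: pivot=16 at index 2 -> [-1, 2, 16, 17, 19]


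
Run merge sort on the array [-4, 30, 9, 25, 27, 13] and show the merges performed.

Divide and conquer:
  Merge [30] + [9] -> [9, 30]
  Merge [-4] + [9, 30] -> [-4, 9, 30]
  Merge [27] + [13] -> [13, 27]
  Merge [25] + [13, 27] -> [13, 25, 27]
  Merge [-4, 9, 30] + [13, 25, 27] -> [-4, 9, 13, 25, 27, 30]


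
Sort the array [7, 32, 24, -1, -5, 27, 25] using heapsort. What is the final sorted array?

Build heap: [32, 7, 27, -1, -5, 24, 25]
Extract 32: [27, 7, 25, -1, -5, 24, 32]
Extract 27: [25, 7, 24, -1, -5, 27, 32]
Extract 25: [24, 7, -5, -1, 25, 27, 32]
Extract 24: [7, -1, -5, 24, 25, 27, 32]
Extract 7: [-1, -5, 7, 24, 25, 27, 32]
Extract -1: [-5, -1, 7, 24, 25, 27, 32]


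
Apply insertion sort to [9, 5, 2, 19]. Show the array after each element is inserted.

First element 9 is already 'sorted'
Insert 5: shifted 1 elements -> [5, 9, 2, 19]
Insert 2: shifted 2 elements -> [2, 5, 9, 19]
Insert 19: shifted 0 elements -> [2, 5, 9, 19]


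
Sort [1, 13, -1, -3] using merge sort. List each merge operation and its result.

Divide and conquer:
  Merge [1] + [13] -> [1, 13]
  Merge [-1] + [-3] -> [-3, -1]
  Merge [1, 13] + [-3, -1] -> [-3, -1, 1, 13]


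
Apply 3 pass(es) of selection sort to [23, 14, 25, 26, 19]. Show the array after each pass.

Pass 1: Select minimum 14 at index 1, swap -> [14, 23, 25, 26, 19]
Pass 2: Select minimum 19 at index 4, swap -> [14, 19, 25, 26, 23]
Pass 3: Select minimum 23 at index 4, swap -> [14, 19, 23, 26, 25]


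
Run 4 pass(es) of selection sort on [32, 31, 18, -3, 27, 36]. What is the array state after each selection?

Pass 1: Select minimum -3 at index 3, swap -> [-3, 31, 18, 32, 27, 36]
Pass 2: Select minimum 18 at index 2, swap -> [-3, 18, 31, 32, 27, 36]
Pass 3: Select minimum 27 at index 4, swap -> [-3, 18, 27, 32, 31, 36]
Pass 4: Select minimum 31 at index 4, swap -> [-3, 18, 27, 31, 32, 36]


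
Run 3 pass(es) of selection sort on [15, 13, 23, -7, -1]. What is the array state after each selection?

Pass 1: Select minimum -7 at index 3, swap -> [-7, 13, 23, 15, -1]
Pass 2: Select minimum -1 at index 4, swap -> [-7, -1, 23, 15, 13]
Pass 3: Select minimum 13 at index 4, swap -> [-7, -1, 13, 15, 23]


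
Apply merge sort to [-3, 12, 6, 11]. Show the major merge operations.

Divide and conquer:
  Merge [-3] + [12] -> [-3, 12]
  Merge [6] + [11] -> [6, 11]
  Merge [-3, 12] + [6, 11] -> [-3, 6, 11, 12]


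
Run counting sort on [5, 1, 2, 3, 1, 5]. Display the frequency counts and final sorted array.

Count array: [0, 2, 1, 1, 0, 2]
(count[i] = number of elements equal to i)
Cumulative count: [0, 2, 3, 4, 4, 6]
Sorted: [1, 1, 2, 3, 5, 5]


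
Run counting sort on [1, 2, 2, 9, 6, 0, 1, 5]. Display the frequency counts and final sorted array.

Count array: [1, 2, 2, 0, 0, 1, 1, 0, 0, 1]
(count[i] = number of elements equal to i)
Cumulative count: [1, 3, 5, 5, 5, 6, 7, 7, 7, 8]
Sorted: [0, 1, 1, 2, 2, 5, 6, 9]


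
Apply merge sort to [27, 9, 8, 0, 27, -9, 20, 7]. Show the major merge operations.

Divide and conquer:
  Merge [27] + [9] -> [9, 27]
  Merge [8] + [0] -> [0, 8]
  Merge [9, 27] + [0, 8] -> [0, 8, 9, 27]
  Merge [27] + [-9] -> [-9, 27]
  Merge [20] + [7] -> [7, 20]
  Merge [-9, 27] + [7, 20] -> [-9, 7, 20, 27]
  Merge [0, 8, 9, 27] + [-9, 7, 20, 27] -> [-9, 0, 7, 8, 9, 20, 27, 27]


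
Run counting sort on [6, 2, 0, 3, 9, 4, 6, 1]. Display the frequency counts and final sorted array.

Count array: [1, 1, 1, 1, 1, 0, 2, 0, 0, 1]
(count[i] = number of elements equal to i)
Cumulative count: [1, 2, 3, 4, 5, 5, 7, 7, 7, 8]
Sorted: [0, 1, 2, 3, 4, 6, 6, 9]


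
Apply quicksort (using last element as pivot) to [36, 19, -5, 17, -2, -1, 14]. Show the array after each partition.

Partition 1: pivot=14 at index 3 -> [-5, -2, -1, 14, 19, 36, 17]
Partition 2: pivot=-1 at index 2 -> [-5, -2, -1, 14, 19, 36, 17]
Partition 3: pivot=-2 at index 1 -> [-5, -2, -1, 14, 19, 36, 17]
Partition 4: pivot=17 at index 4 -> [-5, -2, -1, 14, 17, 36, 19]
Partition 5: pivot=19 at index 5 -> [-5, -2, -1, 14, 17, 19, 36]


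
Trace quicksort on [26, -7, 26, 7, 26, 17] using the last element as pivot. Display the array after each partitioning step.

Partition 1: pivot=17 at index 2 -> [-7, 7, 17, 26, 26, 26]
Partition 2: pivot=7 at index 1 -> [-7, 7, 17, 26, 26, 26]
Partition 3: pivot=26 at index 5 -> [-7, 7, 17, 26, 26, 26]
Partition 4: pivot=26 at index 4 -> [-7, 7, 17, 26, 26, 26]


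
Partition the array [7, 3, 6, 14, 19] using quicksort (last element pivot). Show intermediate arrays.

Partition 1: pivot=19 at index 4 -> [7, 3, 6, 14, 19]
Partition 2: pivot=14 at index 3 -> [7, 3, 6, 14, 19]
Partition 3: pivot=6 at index 1 -> [3, 6, 7, 14, 19]


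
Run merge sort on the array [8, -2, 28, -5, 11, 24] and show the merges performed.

Divide and conquer:
  Merge [-2] + [28] -> [-2, 28]
  Merge [8] + [-2, 28] -> [-2, 8, 28]
  Merge [11] + [24] -> [11, 24]
  Merge [-5] + [11, 24] -> [-5, 11, 24]
  Merge [-2, 8, 28] + [-5, 11, 24] -> [-5, -2, 8, 11, 24, 28]


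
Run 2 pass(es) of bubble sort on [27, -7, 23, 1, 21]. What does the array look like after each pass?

After pass 1: [-7, 23, 1, 21, 27] (4 swaps)
After pass 2: [-7, 1, 21, 23, 27] (2 swaps)
Total swaps: 6


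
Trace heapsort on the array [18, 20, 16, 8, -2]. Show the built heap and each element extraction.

Build heap: [20, 18, 16, 8, -2]
Extract 20: [18, 8, 16, -2, 20]
Extract 18: [16, 8, -2, 18, 20]
Extract 16: [8, -2, 16, 18, 20]
Extract 8: [-2, 8, 16, 18, 20]


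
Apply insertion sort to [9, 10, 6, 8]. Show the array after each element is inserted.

First element 9 is already 'sorted'
Insert 10: shifted 0 elements -> [9, 10, 6, 8]
Insert 6: shifted 2 elements -> [6, 9, 10, 8]
Insert 8: shifted 2 elements -> [6, 8, 9, 10]


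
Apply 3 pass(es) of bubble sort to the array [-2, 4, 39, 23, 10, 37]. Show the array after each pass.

After pass 1: [-2, 4, 23, 10, 37, 39] (3 swaps)
After pass 2: [-2, 4, 10, 23, 37, 39] (1 swaps)
After pass 3: [-2, 4, 10, 23, 37, 39] (0 swaps)
Total swaps: 4


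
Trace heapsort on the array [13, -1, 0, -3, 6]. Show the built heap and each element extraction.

Build heap: [13, 6, 0, -3, -1]
Extract 13: [6, -1, 0, -3, 13]
Extract 6: [0, -1, -3, 6, 13]
Extract 0: [-1, -3, 0, 6, 13]
Extract -1: [-3, -1, 0, 6, 13]


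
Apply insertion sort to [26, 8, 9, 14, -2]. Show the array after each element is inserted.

First element 26 is already 'sorted'
Insert 8: shifted 1 elements -> [8, 26, 9, 14, -2]
Insert 9: shifted 1 elements -> [8, 9, 26, 14, -2]
Insert 14: shifted 1 elements -> [8, 9, 14, 26, -2]
Insert -2: shifted 4 elements -> [-2, 8, 9, 14, 26]


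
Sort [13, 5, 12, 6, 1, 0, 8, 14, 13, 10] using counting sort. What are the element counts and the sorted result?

Count array: [1, 1, 0, 0, 0, 1, 1, 0, 1, 0, 1, 0, 1, 2, 1]
(count[i] = number of elements equal to i)
Cumulative count: [1, 2, 2, 2, 2, 3, 4, 4, 5, 5, 6, 6, 7, 9, 10]
Sorted: [0, 1, 5, 6, 8, 10, 12, 13, 13, 14]


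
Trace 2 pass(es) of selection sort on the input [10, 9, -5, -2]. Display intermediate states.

Pass 1: Select minimum -5 at index 2, swap -> [-5, 9, 10, -2]
Pass 2: Select minimum -2 at index 3, swap -> [-5, -2, 10, 9]


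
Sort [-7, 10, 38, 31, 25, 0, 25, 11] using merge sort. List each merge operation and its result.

Divide and conquer:
  Merge [-7] + [10] -> [-7, 10]
  Merge [38] + [31] -> [31, 38]
  Merge [-7, 10] + [31, 38] -> [-7, 10, 31, 38]
  Merge [25] + [0] -> [0, 25]
  Merge [25] + [11] -> [11, 25]
  Merge [0, 25] + [11, 25] -> [0, 11, 25, 25]
  Merge [-7, 10, 31, 38] + [0, 11, 25, 25] -> [-7, 0, 10, 11, 25, 25, 31, 38]


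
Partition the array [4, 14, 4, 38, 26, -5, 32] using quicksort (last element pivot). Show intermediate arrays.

Partition 1: pivot=32 at index 5 -> [4, 14, 4, 26, -5, 32, 38]
Partition 2: pivot=-5 at index 0 -> [-5, 14, 4, 26, 4, 32, 38]
Partition 3: pivot=4 at index 2 -> [-5, 4, 4, 26, 14, 32, 38]
Partition 4: pivot=14 at index 3 -> [-5, 4, 4, 14, 26, 32, 38]


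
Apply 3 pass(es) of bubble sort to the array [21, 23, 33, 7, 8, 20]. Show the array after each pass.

After pass 1: [21, 23, 7, 8, 20, 33] (3 swaps)
After pass 2: [21, 7, 8, 20, 23, 33] (3 swaps)
After pass 3: [7, 8, 20, 21, 23, 33] (3 swaps)
Total swaps: 9


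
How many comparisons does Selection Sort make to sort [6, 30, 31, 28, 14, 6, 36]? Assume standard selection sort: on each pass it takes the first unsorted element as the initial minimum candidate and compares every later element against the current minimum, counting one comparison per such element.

Pass 1: scan indices 1..6 for the minimum = 6 comparison(s); min is 6, place at index 0 -> [6, 30, 31, 28, 14, 6, 36]
Pass 2: scan indices 2..6 for the minimum = 5 comparison(s); min is 6, place at index 1 -> [6, 6, 31, 28, 14, 30, 36]
Pass 3: scan indices 3..6 for the minimum = 4 comparison(s); min is 14, place at index 2 -> [6, 6, 14, 28, 31, 30, 36]
Pass 4: scan indices 4..6 for the minimum = 3 comparison(s); min is 28, place at index 3 -> [6, 6, 14, 28, 31, 30, 36]
Pass 5: scan indices 5..6 for the minimum = 2 comparison(s); min is 30, place at index 4 -> [6, 6, 14, 28, 30, 31, 36]
Pass 6: scan indices 6..6 for the minimum = 1 comparison(s); min is 31, place at index 5 -> [6, 6, 14, 28, 30, 31, 36]
Selection sort always scans the whole unsorted suffix, so the count is (n-1) + (n-2) + ... + 1 = n(n-1)/2 = 7*6/2 = 21 regardless of the input order.
Total comparisons: 6 + 5 + 4 + 3 + 2 + 1 = 21


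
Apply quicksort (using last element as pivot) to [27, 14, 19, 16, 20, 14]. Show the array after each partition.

Partition 1: pivot=14 at index 1 -> [14, 14, 19, 16, 20, 27]
Partition 2: pivot=27 at index 5 -> [14, 14, 19, 16, 20, 27]
Partition 3: pivot=20 at index 4 -> [14, 14, 19, 16, 20, 27]
Partition 4: pivot=16 at index 2 -> [14, 14, 16, 19, 20, 27]


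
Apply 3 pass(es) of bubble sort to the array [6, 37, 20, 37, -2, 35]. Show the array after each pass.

After pass 1: [6, 20, 37, -2, 35, 37] (3 swaps)
After pass 2: [6, 20, -2, 35, 37, 37] (2 swaps)
After pass 3: [6, -2, 20, 35, 37, 37] (1 swaps)
Total swaps: 6


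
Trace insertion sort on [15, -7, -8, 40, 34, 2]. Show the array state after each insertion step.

First element 15 is already 'sorted'
Insert -7: shifted 1 elements -> [-7, 15, -8, 40, 34, 2]
Insert -8: shifted 2 elements -> [-8, -7, 15, 40, 34, 2]
Insert 40: shifted 0 elements -> [-8, -7, 15, 40, 34, 2]
Insert 34: shifted 1 elements -> [-8, -7, 15, 34, 40, 2]
Insert 2: shifted 3 elements -> [-8, -7, 2, 15, 34, 40]


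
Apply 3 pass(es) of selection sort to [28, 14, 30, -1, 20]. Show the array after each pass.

Pass 1: Select minimum -1 at index 3, swap -> [-1, 14, 30, 28, 20]
Pass 2: Select minimum 14 at index 1, swap -> [-1, 14, 30, 28, 20]
Pass 3: Select minimum 20 at index 4, swap -> [-1, 14, 20, 28, 30]


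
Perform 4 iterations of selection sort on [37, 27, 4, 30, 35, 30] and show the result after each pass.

Pass 1: Select minimum 4 at index 2, swap -> [4, 27, 37, 30, 35, 30]
Pass 2: Select minimum 27 at index 1, swap -> [4, 27, 37, 30, 35, 30]
Pass 3: Select minimum 30 at index 3, swap -> [4, 27, 30, 37, 35, 30]
Pass 4: Select minimum 30 at index 5, swap -> [4, 27, 30, 30, 35, 37]


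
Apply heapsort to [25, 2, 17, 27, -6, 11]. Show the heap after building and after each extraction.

Build heap: [27, 25, 17, 2, -6, 11]
Extract 27: [25, 11, 17, 2, -6, 27]
Extract 25: [17, 11, -6, 2, 25, 27]
Extract 17: [11, 2, -6, 17, 25, 27]
Extract 11: [2, -6, 11, 17, 25, 27]
Extract 2: [-6, 2, 11, 17, 25, 27]


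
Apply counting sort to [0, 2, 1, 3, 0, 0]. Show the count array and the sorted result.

Count array: [3, 1, 1, 1]
(count[i] = number of elements equal to i)
Cumulative count: [3, 4, 5, 6]
Sorted: [0, 0, 0, 1, 2, 3]


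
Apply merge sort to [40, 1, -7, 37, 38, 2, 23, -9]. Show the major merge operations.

Divide and conquer:
  Merge [40] + [1] -> [1, 40]
  Merge [-7] + [37] -> [-7, 37]
  Merge [1, 40] + [-7, 37] -> [-7, 1, 37, 40]
  Merge [38] + [2] -> [2, 38]
  Merge [23] + [-9] -> [-9, 23]
  Merge [2, 38] + [-9, 23] -> [-9, 2, 23, 38]
  Merge [-7, 1, 37, 40] + [-9, 2, 23, 38] -> [-9, -7, 1, 2, 23, 37, 38, 40]


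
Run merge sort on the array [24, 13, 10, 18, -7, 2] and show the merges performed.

Divide and conquer:
  Merge [13] + [10] -> [10, 13]
  Merge [24] + [10, 13] -> [10, 13, 24]
  Merge [-7] + [2] -> [-7, 2]
  Merge [18] + [-7, 2] -> [-7, 2, 18]
  Merge [10, 13, 24] + [-7, 2, 18] -> [-7, 2, 10, 13, 18, 24]


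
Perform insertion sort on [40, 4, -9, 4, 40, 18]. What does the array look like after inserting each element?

First element 40 is already 'sorted'
Insert 4: shifted 1 elements -> [4, 40, -9, 4, 40, 18]
Insert -9: shifted 2 elements -> [-9, 4, 40, 4, 40, 18]
Insert 4: shifted 1 elements -> [-9, 4, 4, 40, 40, 18]
Insert 40: shifted 0 elements -> [-9, 4, 4, 40, 40, 18]
Insert 18: shifted 2 elements -> [-9, 4, 4, 18, 40, 40]


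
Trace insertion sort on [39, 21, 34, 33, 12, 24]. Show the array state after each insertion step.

First element 39 is already 'sorted'
Insert 21: shifted 1 elements -> [21, 39, 34, 33, 12, 24]
Insert 34: shifted 1 elements -> [21, 34, 39, 33, 12, 24]
Insert 33: shifted 2 elements -> [21, 33, 34, 39, 12, 24]
Insert 12: shifted 4 elements -> [12, 21, 33, 34, 39, 24]
Insert 24: shifted 3 elements -> [12, 21, 24, 33, 34, 39]


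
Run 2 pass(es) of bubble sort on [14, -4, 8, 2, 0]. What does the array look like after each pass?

After pass 1: [-4, 8, 2, 0, 14] (4 swaps)
After pass 2: [-4, 2, 0, 8, 14] (2 swaps)
Total swaps: 6


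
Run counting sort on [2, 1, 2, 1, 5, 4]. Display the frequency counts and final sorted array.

Count array: [0, 2, 2, 0, 1, 1]
(count[i] = number of elements equal to i)
Cumulative count: [0, 2, 4, 4, 5, 6]
Sorted: [1, 1, 2, 2, 4, 5]


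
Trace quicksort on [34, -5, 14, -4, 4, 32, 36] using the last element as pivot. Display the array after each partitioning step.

Partition 1: pivot=36 at index 6 -> [34, -5, 14, -4, 4, 32, 36]
Partition 2: pivot=32 at index 4 -> [-5, 14, -4, 4, 32, 34, 36]
Partition 3: pivot=4 at index 2 -> [-5, -4, 4, 14, 32, 34, 36]
Partition 4: pivot=-4 at index 1 -> [-5, -4, 4, 14, 32, 34, 36]


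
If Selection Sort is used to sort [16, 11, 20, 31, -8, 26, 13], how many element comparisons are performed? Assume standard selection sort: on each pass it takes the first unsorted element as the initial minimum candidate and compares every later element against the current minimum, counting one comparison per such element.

Pass 1: scan indices 1..6 for the minimum = 6 comparison(s); min is -8, place at index 0 -> [-8, 11, 20, 31, 16, 26, 13]
Pass 2: scan indices 2..6 for the minimum = 5 comparison(s); min is 11, place at index 1 -> [-8, 11, 20, 31, 16, 26, 13]
Pass 3: scan indices 3..6 for the minimum = 4 comparison(s); min is 13, place at index 2 -> [-8, 11, 13, 31, 16, 26, 20]
Pass 4: scan indices 4..6 for the minimum = 3 comparison(s); min is 16, place at index 3 -> [-8, 11, 13, 16, 31, 26, 20]
Pass 5: scan indices 5..6 for the minimum = 2 comparison(s); min is 20, place at index 4 -> [-8, 11, 13, 16, 20, 26, 31]
Pass 6: scan indices 6..6 for the minimum = 1 comparison(s); min is 26, place at index 5 -> [-8, 11, 13, 16, 20, 26, 31]
Selection sort always scans the whole unsorted suffix, so the count is (n-1) + (n-2) + ... + 1 = n(n-1)/2 = 7*6/2 = 21 regardless of the input order.
Total comparisons: 6 + 5 + 4 + 3 + 2 + 1 = 21


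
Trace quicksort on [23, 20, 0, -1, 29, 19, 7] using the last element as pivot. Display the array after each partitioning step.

Partition 1: pivot=7 at index 2 -> [0, -1, 7, 20, 29, 19, 23]
Partition 2: pivot=-1 at index 0 -> [-1, 0, 7, 20, 29, 19, 23]
Partition 3: pivot=23 at index 5 -> [-1, 0, 7, 20, 19, 23, 29]
Partition 4: pivot=19 at index 3 -> [-1, 0, 7, 19, 20, 23, 29]


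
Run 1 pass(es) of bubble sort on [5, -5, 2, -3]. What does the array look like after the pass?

After pass 1: [-5, 2, -3, 5] (3 swaps)
Total swaps: 3


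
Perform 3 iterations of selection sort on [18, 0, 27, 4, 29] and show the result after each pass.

Pass 1: Select minimum 0 at index 1, swap -> [0, 18, 27, 4, 29]
Pass 2: Select minimum 4 at index 3, swap -> [0, 4, 27, 18, 29]
Pass 3: Select minimum 18 at index 3, swap -> [0, 4, 18, 27, 29]


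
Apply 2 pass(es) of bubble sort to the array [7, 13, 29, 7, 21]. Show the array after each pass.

After pass 1: [7, 13, 7, 21, 29] (2 swaps)
After pass 2: [7, 7, 13, 21, 29] (1 swaps)
Total swaps: 3


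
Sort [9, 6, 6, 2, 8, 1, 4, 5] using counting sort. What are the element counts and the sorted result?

Count array: [0, 1, 1, 0, 1, 1, 2, 0, 1, 1]
(count[i] = number of elements equal to i)
Cumulative count: [0, 1, 2, 2, 3, 4, 6, 6, 7, 8]
Sorted: [1, 2, 4, 5, 6, 6, 8, 9]


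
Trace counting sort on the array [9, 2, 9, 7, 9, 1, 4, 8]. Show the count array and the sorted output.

Count array: [0, 1, 1, 0, 1, 0, 0, 1, 1, 3]
(count[i] = number of elements equal to i)
Cumulative count: [0, 1, 2, 2, 3, 3, 3, 4, 5, 8]
Sorted: [1, 2, 4, 7, 8, 9, 9, 9]


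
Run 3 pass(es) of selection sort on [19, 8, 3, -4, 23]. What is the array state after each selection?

Pass 1: Select minimum -4 at index 3, swap -> [-4, 8, 3, 19, 23]
Pass 2: Select minimum 3 at index 2, swap -> [-4, 3, 8, 19, 23]
Pass 3: Select minimum 8 at index 2, swap -> [-4, 3, 8, 19, 23]


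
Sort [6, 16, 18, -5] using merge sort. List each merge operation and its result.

Divide and conquer:
  Merge [6] + [16] -> [6, 16]
  Merge [18] + [-5] -> [-5, 18]
  Merge [6, 16] + [-5, 18] -> [-5, 6, 16, 18]


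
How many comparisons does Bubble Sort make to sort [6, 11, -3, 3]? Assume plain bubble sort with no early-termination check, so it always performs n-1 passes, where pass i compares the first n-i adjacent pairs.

Pass 1: compare adjacent pairs (0,1)..(2,3) = 3 comparison(s), 2 swap(s) -> [6, -3, 3, 11]
Pass 2: compare adjacent pairs (0,1)..(1,2) = 2 comparison(s), 2 swap(s) -> [-3, 3, 6, 11]
Pass 3: compare adjacent pairs (0,1)..(0,1) = 1 comparison(s), 0 swap(s) -> [-3, 3, 6, 11]
Total comparisons: 3 + 2 + 1 = 6


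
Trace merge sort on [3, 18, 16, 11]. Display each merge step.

Divide and conquer:
  Merge [3] + [18] -> [3, 18]
  Merge [16] + [11] -> [11, 16]
  Merge [3, 18] + [11, 16] -> [3, 11, 16, 18]


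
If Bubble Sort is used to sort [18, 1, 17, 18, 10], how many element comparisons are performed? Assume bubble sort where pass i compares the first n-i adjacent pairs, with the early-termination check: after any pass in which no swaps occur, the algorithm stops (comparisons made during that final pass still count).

Pass 1: compare adjacent pairs (0,1)..(3,4) = 4 comparison(s), 3 swap(s) -> [1, 17, 18, 10, 18]
Pass 2: compare adjacent pairs (0,1)..(2,3) = 3 comparison(s), 1 swap(s) -> [1, 17, 10, 18, 18]
Pass 3: compare adjacent pairs (0,1)..(1,2) = 2 comparison(s), 1 swap(s) -> [1, 10, 17, 18, 18]
Pass 4: compare adjacent pairs (0,1)..(0,1) = 1 comparison(s), 0 swap(s) -> [1, 10, 17, 18, 18]
No swaps in this pass, so bubble sort stops here.
Total comparisons: 4 + 3 + 2 + 1 = 10


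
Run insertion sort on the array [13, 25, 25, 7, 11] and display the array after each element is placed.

First element 13 is already 'sorted'
Insert 25: shifted 0 elements -> [13, 25, 25, 7, 11]
Insert 25: shifted 0 elements -> [13, 25, 25, 7, 11]
Insert 7: shifted 3 elements -> [7, 13, 25, 25, 11]
Insert 11: shifted 3 elements -> [7, 11, 13, 25, 25]


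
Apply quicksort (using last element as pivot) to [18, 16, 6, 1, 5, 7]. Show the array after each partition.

Partition 1: pivot=7 at index 3 -> [6, 1, 5, 7, 18, 16]
Partition 2: pivot=5 at index 1 -> [1, 5, 6, 7, 18, 16]
Partition 3: pivot=16 at index 4 -> [1, 5, 6, 7, 16, 18]


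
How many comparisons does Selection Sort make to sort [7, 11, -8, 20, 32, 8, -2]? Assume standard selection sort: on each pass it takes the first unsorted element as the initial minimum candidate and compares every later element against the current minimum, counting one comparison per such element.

Pass 1: scan indices 1..6 for the minimum = 6 comparison(s); min is -8, place at index 0 -> [-8, 11, 7, 20, 32, 8, -2]
Pass 2: scan indices 2..6 for the minimum = 5 comparison(s); min is -2, place at index 1 -> [-8, -2, 7, 20, 32, 8, 11]
Pass 3: scan indices 3..6 for the minimum = 4 comparison(s); min is 7, place at index 2 -> [-8, -2, 7, 20, 32, 8, 11]
Pass 4: scan indices 4..6 for the minimum = 3 comparison(s); min is 8, place at index 3 -> [-8, -2, 7, 8, 32, 20, 11]
Pass 5: scan indices 5..6 for the minimum = 2 comparison(s); min is 11, place at index 4 -> [-8, -2, 7, 8, 11, 20, 32]
Pass 6: scan indices 6..6 for the minimum = 1 comparison(s); min is 20, place at index 5 -> [-8, -2, 7, 8, 11, 20, 32]
Selection sort always scans the whole unsorted suffix, so the count is (n-1) + (n-2) + ... + 1 = n(n-1)/2 = 7*6/2 = 21 regardless of the input order.
Total comparisons: 6 + 5 + 4 + 3 + 2 + 1 = 21


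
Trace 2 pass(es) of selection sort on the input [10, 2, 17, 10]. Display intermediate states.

Pass 1: Select minimum 2 at index 1, swap -> [2, 10, 17, 10]
Pass 2: Select minimum 10 at index 1, swap -> [2, 10, 17, 10]


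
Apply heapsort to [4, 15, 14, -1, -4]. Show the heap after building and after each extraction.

Build heap: [15, 4, 14, -1, -4]
Extract 15: [14, 4, -4, -1, 15]
Extract 14: [4, -1, -4, 14, 15]
Extract 4: [-1, -4, 4, 14, 15]
Extract -1: [-4, -1, 4, 14, 15]


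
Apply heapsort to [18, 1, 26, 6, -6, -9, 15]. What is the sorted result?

Build heap: [26, 6, 18, 1, -6, -9, 15]
Extract 26: [18, 6, 15, 1, -6, -9, 26]
Extract 18: [15, 6, -9, 1, -6, 18, 26]
Extract 15: [6, 1, -9, -6, 15, 18, 26]
Extract 6: [1, -6, -9, 6, 15, 18, 26]
Extract 1: [-6, -9, 1, 6, 15, 18, 26]
Extract -6: [-9, -6, 1, 6, 15, 18, 26]


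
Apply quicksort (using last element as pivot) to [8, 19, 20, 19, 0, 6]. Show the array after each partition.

Partition 1: pivot=6 at index 1 -> [0, 6, 20, 19, 8, 19]
Partition 2: pivot=19 at index 4 -> [0, 6, 19, 8, 19, 20]
Partition 3: pivot=8 at index 2 -> [0, 6, 8, 19, 19, 20]
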